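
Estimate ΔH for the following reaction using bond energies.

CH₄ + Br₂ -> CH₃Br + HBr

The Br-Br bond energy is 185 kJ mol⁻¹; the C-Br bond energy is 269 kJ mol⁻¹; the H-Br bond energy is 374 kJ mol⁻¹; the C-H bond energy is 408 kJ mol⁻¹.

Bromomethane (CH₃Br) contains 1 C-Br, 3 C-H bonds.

ΔH ≈ −50 kJ

Bonds broken (reactants):
  Br-Br: 1 × 185 = 185
  C-H: 4 × 408 = 1632
  Σ(broken) = 1817 kJ
Bonds formed (products):
  C-Br: 1 × 269 = 269
  C-H: 3 × 408 = 1224
  H-Br: 1 × 374 = 374
  Σ(formed) = 1867 kJ
ΔH = Σ(broken) − Σ(formed) = 1817 − 1867 = −50 kJ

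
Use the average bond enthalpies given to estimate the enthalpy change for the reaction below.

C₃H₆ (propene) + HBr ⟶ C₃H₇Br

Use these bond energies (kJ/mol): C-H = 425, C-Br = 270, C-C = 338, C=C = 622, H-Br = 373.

Bonds broken (reactants):
  C-C: 1 × 338 = 338
  C-H: 6 × 425 = 2550
  C=C: 1 × 622 = 622
  H-Br: 1 × 373 = 373
  Σ(broken) = 3883 kJ
Bonds formed (products):
  C-Br: 1 × 270 = 270
  C-C: 2 × 338 = 676
  C-H: 7 × 425 = 2975
  Σ(formed) = 3921 kJ
ΔH = Σ(broken) − Σ(formed) = 3883 − 3921 = −38 kJ

ΔH ≈ −38 kJ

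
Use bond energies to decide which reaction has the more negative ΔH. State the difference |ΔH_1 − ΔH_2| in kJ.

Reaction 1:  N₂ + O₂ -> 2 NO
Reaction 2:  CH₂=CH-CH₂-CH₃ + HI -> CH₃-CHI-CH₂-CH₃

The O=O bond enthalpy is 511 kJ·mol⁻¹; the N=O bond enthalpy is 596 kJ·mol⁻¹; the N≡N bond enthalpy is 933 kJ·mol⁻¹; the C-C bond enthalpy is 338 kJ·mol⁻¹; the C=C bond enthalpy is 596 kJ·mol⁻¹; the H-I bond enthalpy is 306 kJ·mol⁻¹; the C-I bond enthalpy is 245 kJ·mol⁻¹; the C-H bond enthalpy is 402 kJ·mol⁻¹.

Reaction 1:
  Bonds broken (reactants):
    N≡N: 1 × 933 = 933
    O=O: 1 × 511 = 511
    Σ(broken) = 1444 kJ
  Bonds formed (products):
    N=O: 2 × 596 = 1192
    Σ(formed) = 1192 kJ
  ΔH_1 = 1444 − 1192 = +252 kJ
Reaction 2:
  Bonds broken (reactants):
    C-C: 2 × 338 = 676
    C-H: 8 × 402 = 3216
    C=C: 1 × 596 = 596
    H-I: 1 × 306 = 306
    Σ(broken) = 4794 kJ
  Bonds formed (products):
    C-C: 3 × 338 = 1014
    C-H: 9 × 402 = 3618
    C-I: 1 × 245 = 245
    Σ(formed) = 4877 kJ
  ΔH_2 = 4794 − 4877 = −83 kJ
ΔH_1 − ΔH_2 = +335 kJ, so reaction 2 has the more negative ΔH; |ΔH_1 − ΔH_2| = 335 kJ.

Reaction 2, by 335 kJ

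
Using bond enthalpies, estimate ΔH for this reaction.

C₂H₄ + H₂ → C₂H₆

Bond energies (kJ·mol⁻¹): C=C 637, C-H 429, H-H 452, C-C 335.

ΔH ≈ −104 kJ

Bonds broken (reactants):
  C-H: 4 × 429 = 1716
  C=C: 1 × 637 = 637
  H-H: 1 × 452 = 452
  Σ(broken) = 2805 kJ
Bonds formed (products):
  C-C: 1 × 335 = 335
  C-H: 6 × 429 = 2574
  Σ(formed) = 2909 kJ
ΔH = Σ(broken) − Σ(formed) = 2805 − 2909 = −104 kJ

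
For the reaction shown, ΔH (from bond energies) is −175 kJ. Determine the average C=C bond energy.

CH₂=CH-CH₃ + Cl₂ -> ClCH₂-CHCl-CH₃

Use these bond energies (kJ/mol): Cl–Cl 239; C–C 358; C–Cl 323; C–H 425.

Let D be the C=C bond energy.
Σ(broken) = 1×358 + 6×425 + 1×D + 1×239 = 3147 + D
Σ(formed) = 2×358 + 2×323 + 6×425 = 3912
ΔH = Σ(broken) − Σ(formed) = (3147 + D) − (3912) = −765 + D
Setting this equal to −175 kJ gives D = 590 kJ/mol.

D(C=C) ≈ 590 kJ/mol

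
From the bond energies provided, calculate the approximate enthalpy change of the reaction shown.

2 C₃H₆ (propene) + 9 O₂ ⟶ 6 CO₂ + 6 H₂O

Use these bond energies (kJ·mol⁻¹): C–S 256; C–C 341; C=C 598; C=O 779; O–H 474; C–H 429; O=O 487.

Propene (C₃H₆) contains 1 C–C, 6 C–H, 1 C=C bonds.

ΔH ≈ −3627 kJ

Bonds broken (reactants):
  C–C: 2 × 341 = 682
  C–H: 12 × 429 = 5148
  C=C: 2 × 598 = 1196
  O=O: 9 × 487 = 4383
  Σ(broken) = 11409 kJ
Bonds formed (products):
  C=O: 12 × 779 = 9348
  O–H: 12 × 474 = 5688
  Σ(formed) = 15036 kJ
ΔH = Σ(broken) − Σ(formed) = 11409 − 15036 = −3627 kJ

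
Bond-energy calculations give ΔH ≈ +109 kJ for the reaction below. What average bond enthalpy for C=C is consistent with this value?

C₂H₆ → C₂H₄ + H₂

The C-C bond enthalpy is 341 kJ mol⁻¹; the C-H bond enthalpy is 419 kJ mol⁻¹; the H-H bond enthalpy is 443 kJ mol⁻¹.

D(C=C) ≈ 627 kJ/mol

Let D be the C=C bond energy.
Σ(broken) = 1×341 + 6×419 = 2855
Σ(formed) = 4×419 + 1×D + 1×443 = 2119 + D
ΔH = Σ(broken) − Σ(formed) = (2855) − (2119 + D) = +736 − D
Setting this equal to +109 kJ gives D = 627 kJ/mol.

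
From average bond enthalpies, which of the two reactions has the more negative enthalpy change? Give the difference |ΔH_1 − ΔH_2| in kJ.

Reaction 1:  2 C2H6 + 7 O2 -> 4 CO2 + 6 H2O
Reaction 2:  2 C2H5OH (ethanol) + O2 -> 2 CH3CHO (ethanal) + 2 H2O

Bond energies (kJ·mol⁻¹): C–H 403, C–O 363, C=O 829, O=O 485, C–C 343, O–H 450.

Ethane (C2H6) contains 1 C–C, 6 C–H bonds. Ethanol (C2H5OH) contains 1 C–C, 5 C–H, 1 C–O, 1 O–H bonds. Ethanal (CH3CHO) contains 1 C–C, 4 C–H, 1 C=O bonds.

Reaction 1:
  Bonds broken (reactants):
    C–C: 2 × 343 = 686
    C–H: 12 × 403 = 4836
    O=O: 7 × 485 = 3395
    Σ(broken) = 8917 kJ
  Bonds formed (products):
    C=O: 8 × 829 = 6632
    O–H: 12 × 450 = 5400
    Σ(formed) = 12032 kJ
  ΔH_1 = 8917 − 12032 = −3115 kJ
Reaction 2:
  Bonds broken (reactants):
    C–C: 2 × 343 = 686
    C–H: 10 × 403 = 4030
    C–O: 2 × 363 = 726
    O–H: 2 × 450 = 900
    O=O: 1 × 485 = 485
    Σ(broken) = 6827 kJ
  Bonds formed (products):
    C–C: 2 × 343 = 686
    C–H: 8 × 403 = 3224
    C=O: 2 × 829 = 1658
    O–H: 4 × 450 = 1800
    Σ(formed) = 7368 kJ
  ΔH_2 = 6827 − 7368 = −541 kJ
ΔH_1 − ΔH_2 = −2574 kJ, so reaction 1 has the more negative ΔH; |ΔH_1 − ΔH_2| = 2574 kJ.

Reaction 1, by 2574 kJ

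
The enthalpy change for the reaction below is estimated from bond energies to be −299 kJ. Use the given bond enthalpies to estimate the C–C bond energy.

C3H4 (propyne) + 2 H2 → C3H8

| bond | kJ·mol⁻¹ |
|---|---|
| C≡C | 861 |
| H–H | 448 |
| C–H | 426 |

D(C–C) ≈ 352 kJ/mol

Let D be the C–C bond energy.
Σ(broken) = 1×861 + 1×D + 4×426 + 2×448 = 3461 + D
Σ(formed) = 2×D + 8×426 = 3408 + 2D
ΔH = Σ(broken) − Σ(formed) = (3461 + D) − (3408 + 2D) = +53 − D
Setting this equal to −299 kJ gives D = 352 kJ/mol.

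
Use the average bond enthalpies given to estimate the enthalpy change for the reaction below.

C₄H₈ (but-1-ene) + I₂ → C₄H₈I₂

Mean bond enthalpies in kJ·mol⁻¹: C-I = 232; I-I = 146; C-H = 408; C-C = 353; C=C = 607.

ΔH ≈ −64 kJ

Bonds broken (reactants):
  C-C: 2 × 353 = 706
  C-H: 8 × 408 = 3264
  C=C: 1 × 607 = 607
  I-I: 1 × 146 = 146
  Σ(broken) = 4723 kJ
Bonds formed (products):
  C-C: 3 × 353 = 1059
  C-H: 8 × 408 = 3264
  C-I: 2 × 232 = 464
  Σ(formed) = 4787 kJ
ΔH = Σ(broken) − Σ(formed) = 4723 − 4787 = −64 kJ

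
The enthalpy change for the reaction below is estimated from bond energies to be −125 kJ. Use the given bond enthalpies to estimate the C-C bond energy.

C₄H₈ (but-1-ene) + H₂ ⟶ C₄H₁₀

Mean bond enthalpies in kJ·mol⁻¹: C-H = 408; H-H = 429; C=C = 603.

Let D be the C-C bond energy.
Σ(broken) = 2×D + 8×408 + 1×603 + 1×429 = 4296 + 2D
Σ(formed) = 3×D + 10×408 = 4080 + 3D
ΔH = Σ(broken) − Σ(formed) = (4296 + 2D) − (4080 + 3D) = +216 − D
Setting this equal to −125 kJ gives D = 341 kJ/mol.

D(C-C) ≈ 341 kJ/mol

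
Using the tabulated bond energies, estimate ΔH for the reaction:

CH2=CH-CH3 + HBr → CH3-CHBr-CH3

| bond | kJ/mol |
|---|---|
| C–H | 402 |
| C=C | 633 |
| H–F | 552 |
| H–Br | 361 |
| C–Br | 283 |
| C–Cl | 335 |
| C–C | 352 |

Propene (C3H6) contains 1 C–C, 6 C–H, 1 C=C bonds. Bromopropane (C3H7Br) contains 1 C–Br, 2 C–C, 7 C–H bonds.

Bonds broken (reactants):
  C–C: 1 × 352 = 352
  C–H: 6 × 402 = 2412
  C=C: 1 × 633 = 633
  H–Br: 1 × 361 = 361
  Σ(broken) = 3758 kJ
Bonds formed (products):
  C–Br: 1 × 283 = 283
  C–C: 2 × 352 = 704
  C–H: 7 × 402 = 2814
  Σ(formed) = 3801 kJ
ΔH = Σ(broken) − Σ(formed) = 3758 − 3801 = −43 kJ

ΔH ≈ −43 kJ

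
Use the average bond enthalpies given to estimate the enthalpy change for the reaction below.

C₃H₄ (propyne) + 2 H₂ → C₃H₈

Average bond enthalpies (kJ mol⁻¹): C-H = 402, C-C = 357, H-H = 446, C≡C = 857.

Bonds broken (reactants):
  C≡C: 1 × 857 = 857
  C-C: 1 × 357 = 357
  C-H: 4 × 402 = 1608
  H-H: 2 × 446 = 892
  Σ(broken) = 3714 kJ
Bonds formed (products):
  C-C: 2 × 357 = 714
  C-H: 8 × 402 = 3216
  Σ(formed) = 3930 kJ
ΔH = Σ(broken) − Σ(formed) = 3714 − 3930 = −216 kJ

ΔH ≈ −216 kJ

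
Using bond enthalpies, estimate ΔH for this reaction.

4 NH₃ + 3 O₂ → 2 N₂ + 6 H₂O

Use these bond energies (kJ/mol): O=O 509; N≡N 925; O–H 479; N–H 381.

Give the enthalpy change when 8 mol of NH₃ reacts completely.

ΔH = −2998 kJ

Bonds broken (reactants):
  N–H: 12 × 381 = 4572
  O=O: 3 × 509 = 1527
  Σ(broken) = 6099 kJ
Bonds formed (products):
  N≡N: 2 × 925 = 1850
  O–H: 12 × 479 = 5748
  Σ(formed) = 7598 kJ
ΔH = Σ(broken) − Σ(formed) = 6099 − 7598 = −1499 kJ
For 2× the reaction as written: 2 × (−1499) = −2998 kJ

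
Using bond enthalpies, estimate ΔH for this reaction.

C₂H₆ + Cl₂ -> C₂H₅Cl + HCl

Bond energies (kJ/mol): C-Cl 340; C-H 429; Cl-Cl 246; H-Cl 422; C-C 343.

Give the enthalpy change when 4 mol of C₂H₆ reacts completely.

Bonds broken (reactants):
  C-C: 1 × 343 = 343
  C-H: 6 × 429 = 2574
  Cl-Cl: 1 × 246 = 246
  Σ(broken) = 3163 kJ
Bonds formed (products):
  C-C: 1 × 343 = 343
  C-Cl: 1 × 340 = 340
  C-H: 5 × 429 = 2145
  H-Cl: 1 × 422 = 422
  Σ(formed) = 3250 kJ
ΔH = Σ(broken) − Σ(formed) = 3163 − 3250 = −87 kJ
For 4× the reaction as written: 4 × (−87) = −348 kJ

ΔH = −348 kJ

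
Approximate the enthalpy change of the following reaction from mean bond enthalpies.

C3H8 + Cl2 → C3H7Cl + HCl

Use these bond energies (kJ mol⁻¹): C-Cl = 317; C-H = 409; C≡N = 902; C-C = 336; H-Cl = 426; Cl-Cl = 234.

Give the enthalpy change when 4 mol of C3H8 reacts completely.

Bonds broken (reactants):
  C-C: 2 × 336 = 672
  C-H: 8 × 409 = 3272
  Cl-Cl: 1 × 234 = 234
  Σ(broken) = 4178 kJ
Bonds formed (products):
  C-C: 2 × 336 = 672
  C-Cl: 1 × 317 = 317
  C-H: 7 × 409 = 2863
  H-Cl: 1 × 426 = 426
  Σ(formed) = 4278 kJ
ΔH = Σ(broken) − Σ(formed) = 4178 − 4278 = −100 kJ
For 4× the reaction as written: 4 × (−100) = −400 kJ

ΔH = −400 kJ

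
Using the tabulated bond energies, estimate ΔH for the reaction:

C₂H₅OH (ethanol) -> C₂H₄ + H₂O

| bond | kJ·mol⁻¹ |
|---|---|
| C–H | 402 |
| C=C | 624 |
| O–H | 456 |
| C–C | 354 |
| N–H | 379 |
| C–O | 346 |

Bonds broken (reactants):
  C–C: 1 × 354 = 354
  C–H: 5 × 402 = 2010
  C–O: 1 × 346 = 346
  O–H: 1 × 456 = 456
  Σ(broken) = 3166 kJ
Bonds formed (products):
  C–H: 4 × 402 = 1608
  C=C: 1 × 624 = 624
  O–H: 2 × 456 = 912
  Σ(formed) = 3144 kJ
ΔH = Σ(broken) − Σ(formed) = 3166 − 3144 = +22 kJ

ΔH ≈ +22 kJ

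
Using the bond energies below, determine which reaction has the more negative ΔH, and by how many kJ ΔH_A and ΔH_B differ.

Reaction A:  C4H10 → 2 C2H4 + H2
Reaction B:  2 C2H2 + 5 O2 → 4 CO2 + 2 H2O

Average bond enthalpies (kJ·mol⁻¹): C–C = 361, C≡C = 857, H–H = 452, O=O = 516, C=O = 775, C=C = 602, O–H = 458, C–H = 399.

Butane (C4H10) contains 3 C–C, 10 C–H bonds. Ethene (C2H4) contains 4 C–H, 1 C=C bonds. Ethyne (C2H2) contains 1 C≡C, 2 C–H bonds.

Reaction B, by 2367 kJ

Reaction A:
  Bonds broken (reactants):
    C–C: 3 × 361 = 1083
    C–H: 10 × 399 = 3990
    Σ(broken) = 5073 kJ
  Bonds formed (products):
    C–H: 8 × 399 = 3192
    C=C: 2 × 602 = 1204
    H–H: 1 × 452 = 452
    Σ(formed) = 4848 kJ
  ΔH_A = 5073 − 4848 = +225 kJ
Reaction B:
  Bonds broken (reactants):
    C≡C: 2 × 857 = 1714
    C–H: 4 × 399 = 1596
    O=O: 5 × 516 = 2580
    Σ(broken) = 5890 kJ
  Bonds formed (products):
    C=O: 8 × 775 = 6200
    O–H: 4 × 458 = 1832
    Σ(formed) = 8032 kJ
  ΔH_B = 5890 − 8032 = −2142 kJ
ΔH_A − ΔH_B = +2367 kJ, so reaction B has the more negative ΔH; |ΔH_A − ΔH_B| = 2367 kJ.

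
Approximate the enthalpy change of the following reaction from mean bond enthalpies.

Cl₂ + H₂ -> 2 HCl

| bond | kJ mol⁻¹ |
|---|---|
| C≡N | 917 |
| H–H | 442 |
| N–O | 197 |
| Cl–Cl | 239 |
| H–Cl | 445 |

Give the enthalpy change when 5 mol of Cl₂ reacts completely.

ΔH = −1045 kJ

Bonds broken (reactants):
  Cl–Cl: 1 × 239 = 239
  H–H: 1 × 442 = 442
  Σ(broken) = 681 kJ
Bonds formed (products):
  H–Cl: 2 × 445 = 890
  Σ(formed) = 890 kJ
ΔH = Σ(broken) − Σ(formed) = 681 − 890 = −209 kJ
For 5× the reaction as written: 5 × (−209) = −1045 kJ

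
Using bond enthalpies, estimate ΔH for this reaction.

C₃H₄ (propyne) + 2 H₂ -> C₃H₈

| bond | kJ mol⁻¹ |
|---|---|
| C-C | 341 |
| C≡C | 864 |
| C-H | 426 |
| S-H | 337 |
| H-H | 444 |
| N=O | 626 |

Bonds broken (reactants):
  C≡C: 1 × 864 = 864
  C-C: 1 × 341 = 341
  C-H: 4 × 426 = 1704
  H-H: 2 × 444 = 888
  Σ(broken) = 3797 kJ
Bonds formed (products):
  C-C: 2 × 341 = 682
  C-H: 8 × 426 = 3408
  Σ(formed) = 4090 kJ
ΔH = Σ(broken) − Σ(formed) = 3797 − 4090 = −293 kJ

ΔH ≈ −293 kJ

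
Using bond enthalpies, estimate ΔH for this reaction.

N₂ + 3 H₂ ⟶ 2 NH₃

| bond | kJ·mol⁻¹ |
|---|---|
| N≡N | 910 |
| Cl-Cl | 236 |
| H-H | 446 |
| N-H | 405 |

Bonds broken (reactants):
  H-H: 3 × 446 = 1338
  N≡N: 1 × 910 = 910
  Σ(broken) = 2248 kJ
Bonds formed (products):
  N-H: 6 × 405 = 2430
  Σ(formed) = 2430 kJ
ΔH = Σ(broken) − Σ(formed) = 2248 − 2430 = −182 kJ

ΔH ≈ −182 kJ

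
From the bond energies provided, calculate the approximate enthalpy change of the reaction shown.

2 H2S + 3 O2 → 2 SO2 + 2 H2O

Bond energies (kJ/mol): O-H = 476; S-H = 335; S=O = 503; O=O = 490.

Bonds broken (reactants):
  O=O: 3 × 490 = 1470
  S-H: 4 × 335 = 1340
  Σ(broken) = 2810 kJ
Bonds formed (products):
  O-H: 4 × 476 = 1904
  S=O: 4 × 503 = 2012
  Σ(formed) = 3916 kJ
ΔH = Σ(broken) − Σ(formed) = 2810 − 3916 = −1106 kJ

ΔH ≈ −1106 kJ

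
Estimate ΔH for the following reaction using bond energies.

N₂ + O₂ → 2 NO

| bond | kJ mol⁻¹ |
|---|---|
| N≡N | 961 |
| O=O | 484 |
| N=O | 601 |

ΔH ≈ +243 kJ

Bonds broken (reactants):
  N≡N: 1 × 961 = 961
  O=O: 1 × 484 = 484
  Σ(broken) = 1445 kJ
Bonds formed (products):
  N=O: 2 × 601 = 1202
  Σ(formed) = 1202 kJ
ΔH = Σ(broken) − Σ(formed) = 1445 − 1202 = +243 kJ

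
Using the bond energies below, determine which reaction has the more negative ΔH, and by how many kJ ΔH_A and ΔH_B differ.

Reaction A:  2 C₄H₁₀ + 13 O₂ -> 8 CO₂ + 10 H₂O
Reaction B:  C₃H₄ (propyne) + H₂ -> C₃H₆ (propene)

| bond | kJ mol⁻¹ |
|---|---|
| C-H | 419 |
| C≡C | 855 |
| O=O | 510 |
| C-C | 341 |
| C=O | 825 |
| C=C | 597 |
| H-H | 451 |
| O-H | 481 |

Reaction A:
  Bonds broken (reactants):
    C-C: 6 × 341 = 2046
    C-H: 20 × 419 = 8380
    O=O: 13 × 510 = 6630
    Σ(broken) = 17056 kJ
  Bonds formed (products):
    C=O: 16 × 825 = 13200
    O-H: 20 × 481 = 9620
    Σ(formed) = 22820 kJ
  ΔH_A = 17056 − 22820 = −5764 kJ
Reaction B:
  Bonds broken (reactants):
    C≡C: 1 × 855 = 855
    C-C: 1 × 341 = 341
    C-H: 4 × 419 = 1676
    H-H: 1 × 451 = 451
    Σ(broken) = 3323 kJ
  Bonds formed (products):
    C-C: 1 × 341 = 341
    C-H: 6 × 419 = 2514
    C=C: 1 × 597 = 597
    Σ(formed) = 3452 kJ
  ΔH_B = 3323 − 3452 = −129 kJ
ΔH_A − ΔH_B = −5635 kJ, so reaction A has the more negative ΔH; |ΔH_A − ΔH_B| = 5635 kJ.

Reaction A, by 5635 kJ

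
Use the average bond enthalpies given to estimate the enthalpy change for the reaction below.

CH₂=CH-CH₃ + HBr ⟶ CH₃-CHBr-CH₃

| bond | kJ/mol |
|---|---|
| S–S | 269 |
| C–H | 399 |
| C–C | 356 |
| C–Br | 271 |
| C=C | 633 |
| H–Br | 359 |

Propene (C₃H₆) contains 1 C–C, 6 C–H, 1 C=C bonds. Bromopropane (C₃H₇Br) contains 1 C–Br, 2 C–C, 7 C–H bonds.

Bonds broken (reactants):
  C–C: 1 × 356 = 356
  C–H: 6 × 399 = 2394
  C=C: 1 × 633 = 633
  H–Br: 1 × 359 = 359
  Σ(broken) = 3742 kJ
Bonds formed (products):
  C–Br: 1 × 271 = 271
  C–C: 2 × 356 = 712
  C–H: 7 × 399 = 2793
  Σ(formed) = 3776 kJ
ΔH = Σ(broken) − Σ(formed) = 3742 − 3776 = −34 kJ

ΔH ≈ −34 kJ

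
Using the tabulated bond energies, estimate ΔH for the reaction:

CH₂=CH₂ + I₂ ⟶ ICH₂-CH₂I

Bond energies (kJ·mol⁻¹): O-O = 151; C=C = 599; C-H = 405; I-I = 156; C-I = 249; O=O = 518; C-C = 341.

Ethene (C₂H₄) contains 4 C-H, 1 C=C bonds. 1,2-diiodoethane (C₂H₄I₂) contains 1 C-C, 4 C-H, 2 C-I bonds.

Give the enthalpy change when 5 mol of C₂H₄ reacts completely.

Bonds broken (reactants):
  C-H: 4 × 405 = 1620
  C=C: 1 × 599 = 599
  I-I: 1 × 156 = 156
  Σ(broken) = 2375 kJ
Bonds formed (products):
  C-C: 1 × 341 = 341
  C-H: 4 × 405 = 1620
  C-I: 2 × 249 = 498
  Σ(formed) = 2459 kJ
ΔH = Σ(broken) − Σ(formed) = 2375 − 2459 = −84 kJ
For 5× the reaction as written: 5 × (−84) = −420 kJ

ΔH = −420 kJ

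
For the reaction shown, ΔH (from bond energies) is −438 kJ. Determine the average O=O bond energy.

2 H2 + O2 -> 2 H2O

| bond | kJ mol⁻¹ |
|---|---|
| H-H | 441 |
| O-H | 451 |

Let D be the O=O bond energy.
Σ(broken) = 2×441 + 1×D = 882 + D
Σ(formed) = 4×451 = 1804
ΔH = Σ(broken) − Σ(formed) = (882 + D) − (1804) = −922 + D
Setting this equal to −438 kJ gives D = 484 kJ/mol.

D(O=O) ≈ 484 kJ/mol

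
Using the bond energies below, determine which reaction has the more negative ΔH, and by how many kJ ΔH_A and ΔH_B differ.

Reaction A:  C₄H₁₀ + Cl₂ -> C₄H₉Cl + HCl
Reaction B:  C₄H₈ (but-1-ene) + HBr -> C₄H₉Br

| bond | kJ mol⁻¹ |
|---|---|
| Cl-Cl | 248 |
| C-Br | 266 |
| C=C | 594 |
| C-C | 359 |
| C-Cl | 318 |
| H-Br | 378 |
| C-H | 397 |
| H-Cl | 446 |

Reaction A, by 69 kJ

Reaction A:
  Bonds broken (reactants):
    C-C: 3 × 359 = 1077
    C-H: 10 × 397 = 3970
    Cl-Cl: 1 × 248 = 248
    Σ(broken) = 5295 kJ
  Bonds formed (products):
    C-C: 3 × 359 = 1077
    C-Cl: 1 × 318 = 318
    C-H: 9 × 397 = 3573
    H-Cl: 1 × 446 = 446
    Σ(formed) = 5414 kJ
  ΔH_A = 5295 − 5414 = −119 kJ
Reaction B:
  Bonds broken (reactants):
    C-C: 2 × 359 = 718
    C-H: 8 × 397 = 3176
    C=C: 1 × 594 = 594
    H-Br: 1 × 378 = 378
    Σ(broken) = 4866 kJ
  Bonds formed (products):
    C-Br: 1 × 266 = 266
    C-C: 3 × 359 = 1077
    C-H: 9 × 397 = 3573
    Σ(formed) = 4916 kJ
  ΔH_B = 4866 − 4916 = −50 kJ
ΔH_A − ΔH_B = −69 kJ, so reaction A has the more negative ΔH; |ΔH_A − ΔH_B| = 69 kJ.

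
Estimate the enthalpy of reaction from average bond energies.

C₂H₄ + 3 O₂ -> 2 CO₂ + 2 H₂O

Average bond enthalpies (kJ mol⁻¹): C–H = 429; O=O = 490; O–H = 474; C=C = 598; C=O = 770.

Bonds broken (reactants):
  C–H: 4 × 429 = 1716
  C=C: 1 × 598 = 598
  O=O: 3 × 490 = 1470
  Σ(broken) = 3784 kJ
Bonds formed (products):
  C=O: 4 × 770 = 3080
  O–H: 4 × 474 = 1896
  Σ(formed) = 4976 kJ
ΔH = Σ(broken) − Σ(formed) = 3784 − 4976 = −1192 kJ

ΔH ≈ −1192 kJ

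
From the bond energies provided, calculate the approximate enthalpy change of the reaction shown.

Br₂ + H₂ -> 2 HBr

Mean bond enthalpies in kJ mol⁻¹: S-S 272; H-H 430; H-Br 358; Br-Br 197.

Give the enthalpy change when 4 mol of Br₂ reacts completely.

Bonds broken (reactants):
  Br-Br: 1 × 197 = 197
  H-H: 1 × 430 = 430
  Σ(broken) = 627 kJ
Bonds formed (products):
  H-Br: 2 × 358 = 716
  Σ(formed) = 716 kJ
ΔH = Σ(broken) − Σ(formed) = 627 − 716 = −89 kJ
For 4× the reaction as written: 4 × (−89) = −356 kJ

ΔH = −356 kJ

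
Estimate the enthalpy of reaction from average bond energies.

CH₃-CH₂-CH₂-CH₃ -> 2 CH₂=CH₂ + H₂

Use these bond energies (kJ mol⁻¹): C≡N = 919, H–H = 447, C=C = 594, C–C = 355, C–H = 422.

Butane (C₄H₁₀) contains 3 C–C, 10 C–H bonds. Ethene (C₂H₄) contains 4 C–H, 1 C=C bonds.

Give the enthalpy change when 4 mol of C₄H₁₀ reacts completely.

ΔH = +1096 kJ

Bonds broken (reactants):
  C–C: 3 × 355 = 1065
  C–H: 10 × 422 = 4220
  Σ(broken) = 5285 kJ
Bonds formed (products):
  C–H: 8 × 422 = 3376
  C=C: 2 × 594 = 1188
  H–H: 1 × 447 = 447
  Σ(formed) = 5011 kJ
ΔH = Σ(broken) − Σ(formed) = 5285 − 5011 = +274 kJ
For 4× the reaction as written: 4 × (+274) = +1096 kJ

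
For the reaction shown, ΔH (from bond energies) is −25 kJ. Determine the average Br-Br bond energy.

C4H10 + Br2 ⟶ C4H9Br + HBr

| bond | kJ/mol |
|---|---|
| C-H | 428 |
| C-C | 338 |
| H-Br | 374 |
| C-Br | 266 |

Let D be the Br-Br bond energy.
Σ(broken) = 1×D + 3×338 + 10×428 = 5294 + D
Σ(formed) = 1×266 + 3×338 + 9×428 + 1×374 = 5506
ΔH = Σ(broken) − Σ(formed) = (5294 + D) − (5506) = −212 + D
Setting this equal to −25 kJ gives D = 187 kJ/mol.

D(Br-Br) ≈ 187 kJ/mol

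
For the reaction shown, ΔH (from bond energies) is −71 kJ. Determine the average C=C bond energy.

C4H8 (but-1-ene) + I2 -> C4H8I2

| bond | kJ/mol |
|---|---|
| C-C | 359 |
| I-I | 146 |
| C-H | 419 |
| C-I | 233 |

Let D be the C=C bond energy.
Σ(broken) = 2×359 + 8×419 + 1×D + 1×146 = 4216 + D
Σ(formed) = 3×359 + 8×419 + 2×233 = 4895
ΔH = Σ(broken) − Σ(formed) = (4216 + D) − (4895) = −679 + D
Setting this equal to −71 kJ gives D = 608 kJ/mol.

D(C=C) ≈ 608 kJ/mol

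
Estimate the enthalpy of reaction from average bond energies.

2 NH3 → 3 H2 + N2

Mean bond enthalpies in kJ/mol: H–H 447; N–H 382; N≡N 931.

ΔH ≈ +20 kJ

Bonds broken (reactants):
  N–H: 6 × 382 = 2292
  Σ(broken) = 2292 kJ
Bonds formed (products):
  H–H: 3 × 447 = 1341
  N≡N: 1 × 931 = 931
  Σ(formed) = 2272 kJ
ΔH = Σ(broken) − Σ(formed) = 2292 − 2272 = +20 kJ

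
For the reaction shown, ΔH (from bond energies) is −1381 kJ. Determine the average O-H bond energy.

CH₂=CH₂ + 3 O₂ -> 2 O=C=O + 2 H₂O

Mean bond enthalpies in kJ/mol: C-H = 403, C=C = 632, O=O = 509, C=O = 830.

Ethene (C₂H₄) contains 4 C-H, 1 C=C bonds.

Let D be the O-H bond energy.
Σ(broken) = 4×403 + 1×632 + 3×509 = 3771
Σ(formed) = 4×830 + 4×D = 3320 + 4D
ΔH = Σ(broken) − Σ(formed) = (3771) − (3320 + 4D) = +451 − 4D
Setting this equal to −1381 kJ gives 4D = 1832, so D = 458 kJ/mol.

D(O-H) ≈ 458 kJ/mol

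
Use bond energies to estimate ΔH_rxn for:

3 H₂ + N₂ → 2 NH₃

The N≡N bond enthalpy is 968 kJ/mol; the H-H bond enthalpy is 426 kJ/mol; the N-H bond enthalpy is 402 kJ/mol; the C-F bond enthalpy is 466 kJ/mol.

Bonds broken (reactants):
  H-H: 3 × 426 = 1278
  N≡N: 1 × 968 = 968
  Σ(broken) = 2246 kJ
Bonds formed (products):
  N-H: 6 × 402 = 2412
  Σ(formed) = 2412 kJ
ΔH = Σ(broken) − Σ(formed) = 2246 − 2412 = −166 kJ

ΔH ≈ −166 kJ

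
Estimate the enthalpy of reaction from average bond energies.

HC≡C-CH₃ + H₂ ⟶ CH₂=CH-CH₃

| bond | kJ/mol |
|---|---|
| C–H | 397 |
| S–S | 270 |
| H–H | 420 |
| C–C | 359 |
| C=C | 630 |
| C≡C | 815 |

Bonds broken (reactants):
  C≡C: 1 × 815 = 815
  C–C: 1 × 359 = 359
  C–H: 4 × 397 = 1588
  H–H: 1 × 420 = 420
  Σ(broken) = 3182 kJ
Bonds formed (products):
  C–C: 1 × 359 = 359
  C–H: 6 × 397 = 2382
  C=C: 1 × 630 = 630
  Σ(formed) = 3371 kJ
ΔH = Σ(broken) − Σ(formed) = 3182 − 3371 = −189 kJ

ΔH ≈ −189 kJ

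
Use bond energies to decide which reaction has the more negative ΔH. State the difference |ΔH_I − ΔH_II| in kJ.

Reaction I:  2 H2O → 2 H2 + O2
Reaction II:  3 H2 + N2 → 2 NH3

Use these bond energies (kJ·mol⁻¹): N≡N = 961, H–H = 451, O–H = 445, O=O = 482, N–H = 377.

Reaction II, by 344 kJ

Reaction I:
  Bonds broken (reactants):
    O–H: 4 × 445 = 1780
    Σ(broken) = 1780 kJ
  Bonds formed (products):
    H–H: 2 × 451 = 902
    O=O: 1 × 482 = 482
    Σ(formed) = 1384 kJ
  ΔH_I = 1780 − 1384 = +396 kJ
Reaction II:
  Bonds broken (reactants):
    H–H: 3 × 451 = 1353
    N≡N: 1 × 961 = 961
    Σ(broken) = 2314 kJ
  Bonds formed (products):
    N–H: 6 × 377 = 2262
    Σ(formed) = 2262 kJ
  ΔH_II = 2314 − 2262 = +52 kJ
ΔH_I − ΔH_II = +344 kJ, so reaction II has the more negative ΔH; |ΔH_I − ΔH_II| = 344 kJ.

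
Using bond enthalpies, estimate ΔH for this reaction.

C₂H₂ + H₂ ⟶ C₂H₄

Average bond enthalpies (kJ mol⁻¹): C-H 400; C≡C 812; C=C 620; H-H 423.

Bonds broken (reactants):
  C≡C: 1 × 812 = 812
  C-H: 2 × 400 = 800
  H-H: 1 × 423 = 423
  Σ(broken) = 2035 kJ
Bonds formed (products):
  C-H: 4 × 400 = 1600
  C=C: 1 × 620 = 620
  Σ(formed) = 2220 kJ
ΔH = Σ(broken) − Σ(formed) = 2035 − 2220 = −185 kJ

ΔH ≈ −185 kJ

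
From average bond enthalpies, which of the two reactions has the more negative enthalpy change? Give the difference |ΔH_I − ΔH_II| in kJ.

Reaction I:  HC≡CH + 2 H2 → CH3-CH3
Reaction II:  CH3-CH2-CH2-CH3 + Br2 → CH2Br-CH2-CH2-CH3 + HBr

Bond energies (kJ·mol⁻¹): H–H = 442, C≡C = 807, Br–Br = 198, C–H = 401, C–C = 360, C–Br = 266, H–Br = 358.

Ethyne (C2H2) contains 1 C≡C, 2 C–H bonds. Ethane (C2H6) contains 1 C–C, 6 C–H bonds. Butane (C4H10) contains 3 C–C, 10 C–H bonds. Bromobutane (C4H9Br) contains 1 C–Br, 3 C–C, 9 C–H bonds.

Reaction I:
  Bonds broken (reactants):
    C≡C: 1 × 807 = 807
    C–H: 2 × 401 = 802
    H–H: 2 × 442 = 884
    Σ(broken) = 2493 kJ
  Bonds formed (products):
    C–C: 1 × 360 = 360
    C–H: 6 × 401 = 2406
    Σ(formed) = 2766 kJ
  ΔH_I = 2493 − 2766 = −273 kJ
Reaction II:
  Bonds broken (reactants):
    Br–Br: 1 × 198 = 198
    C–C: 3 × 360 = 1080
    C–H: 10 × 401 = 4010
    Σ(broken) = 5288 kJ
  Bonds formed (products):
    C–Br: 1 × 266 = 266
    C–C: 3 × 360 = 1080
    C–H: 9 × 401 = 3609
    H–Br: 1 × 358 = 358
    Σ(formed) = 5313 kJ
  ΔH_II = 5288 − 5313 = −25 kJ
ΔH_I − ΔH_II = −248 kJ, so reaction I has the more negative ΔH; |ΔH_I − ΔH_II| = 248 kJ.

Reaction I, by 248 kJ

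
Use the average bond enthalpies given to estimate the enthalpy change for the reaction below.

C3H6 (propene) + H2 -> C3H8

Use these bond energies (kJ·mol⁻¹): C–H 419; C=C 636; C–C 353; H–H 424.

ΔH ≈ −131 kJ

Bonds broken (reactants):
  C–C: 1 × 353 = 353
  C–H: 6 × 419 = 2514
  C=C: 1 × 636 = 636
  H–H: 1 × 424 = 424
  Σ(broken) = 3927 kJ
Bonds formed (products):
  C–C: 2 × 353 = 706
  C–H: 8 × 419 = 3352
  Σ(formed) = 4058 kJ
ΔH = Σ(broken) − Σ(formed) = 3927 − 4058 = −131 kJ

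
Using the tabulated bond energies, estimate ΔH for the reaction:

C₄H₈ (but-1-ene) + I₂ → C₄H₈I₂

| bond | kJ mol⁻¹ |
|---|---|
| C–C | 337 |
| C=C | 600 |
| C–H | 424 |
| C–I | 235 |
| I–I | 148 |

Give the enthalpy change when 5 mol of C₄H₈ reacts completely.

Bonds broken (reactants):
  C–C: 2 × 337 = 674
  C–H: 8 × 424 = 3392
  C=C: 1 × 600 = 600
  I–I: 1 × 148 = 148
  Σ(broken) = 4814 kJ
Bonds formed (products):
  C–C: 3 × 337 = 1011
  C–H: 8 × 424 = 3392
  C–I: 2 × 235 = 470
  Σ(formed) = 4873 kJ
ΔH = Σ(broken) − Σ(formed) = 4814 − 4873 = −59 kJ
For 5× the reaction as written: 5 × (−59) = −295 kJ

ΔH = −295 kJ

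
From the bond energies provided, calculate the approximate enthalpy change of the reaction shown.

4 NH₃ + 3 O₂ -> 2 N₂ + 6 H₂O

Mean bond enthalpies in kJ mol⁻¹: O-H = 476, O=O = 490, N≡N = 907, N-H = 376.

Bonds broken (reactants):
  N-H: 12 × 376 = 4512
  O=O: 3 × 490 = 1470
  Σ(broken) = 5982 kJ
Bonds formed (products):
  N≡N: 2 × 907 = 1814
  O-H: 12 × 476 = 5712
  Σ(formed) = 7526 kJ
ΔH = Σ(broken) − Σ(formed) = 5982 − 7526 = −1544 kJ

ΔH ≈ −1544 kJ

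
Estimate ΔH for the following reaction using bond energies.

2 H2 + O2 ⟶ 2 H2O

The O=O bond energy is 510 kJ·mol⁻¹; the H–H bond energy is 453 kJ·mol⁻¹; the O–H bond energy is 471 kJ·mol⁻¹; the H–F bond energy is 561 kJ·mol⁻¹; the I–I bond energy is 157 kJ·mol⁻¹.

ΔH ≈ −468 kJ

Bonds broken (reactants):
  H–H: 2 × 453 = 906
  O=O: 1 × 510 = 510
  Σ(broken) = 1416 kJ
Bonds formed (products):
  O–H: 4 × 471 = 1884
  Σ(formed) = 1884 kJ
ΔH = Σ(broken) − Σ(formed) = 1416 − 1884 = −468 kJ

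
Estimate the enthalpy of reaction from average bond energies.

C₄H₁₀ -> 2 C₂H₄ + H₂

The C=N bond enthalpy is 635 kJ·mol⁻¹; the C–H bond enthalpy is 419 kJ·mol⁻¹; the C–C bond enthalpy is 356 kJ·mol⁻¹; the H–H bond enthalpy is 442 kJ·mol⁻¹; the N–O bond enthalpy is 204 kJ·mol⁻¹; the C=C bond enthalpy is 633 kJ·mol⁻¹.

ΔH ≈ +198 kJ

Bonds broken (reactants):
  C–C: 3 × 356 = 1068
  C–H: 10 × 419 = 4190
  Σ(broken) = 5258 kJ
Bonds formed (products):
  C–H: 8 × 419 = 3352
  C=C: 2 × 633 = 1266
  H–H: 1 × 442 = 442
  Σ(formed) = 5060 kJ
ΔH = Σ(broken) − Σ(formed) = 5258 − 5060 = +198 kJ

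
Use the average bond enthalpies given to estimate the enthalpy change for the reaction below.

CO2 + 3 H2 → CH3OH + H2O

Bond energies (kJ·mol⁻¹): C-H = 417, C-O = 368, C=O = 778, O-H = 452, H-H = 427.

ΔH ≈ −138 kJ

Bonds broken (reactants):
  C=O: 2 × 778 = 1556
  H-H: 3 × 427 = 1281
  Σ(broken) = 2837 kJ
Bonds formed (products):
  C-H: 3 × 417 = 1251
  C-O: 1 × 368 = 368
  O-H: 3 × 452 = 1356
  Σ(formed) = 2975 kJ
ΔH = Σ(broken) − Σ(formed) = 2837 − 2975 = −138 kJ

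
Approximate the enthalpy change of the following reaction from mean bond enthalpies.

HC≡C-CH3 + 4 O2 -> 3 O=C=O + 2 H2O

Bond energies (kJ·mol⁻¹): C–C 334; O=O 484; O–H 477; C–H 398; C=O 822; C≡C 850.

ΔH ≈ −2128 kJ

Bonds broken (reactants):
  C≡C: 1 × 850 = 850
  C–C: 1 × 334 = 334
  C–H: 4 × 398 = 1592
  O=O: 4 × 484 = 1936
  Σ(broken) = 4712 kJ
Bonds formed (products):
  C=O: 6 × 822 = 4932
  O–H: 4 × 477 = 1908
  Σ(formed) = 6840 kJ
ΔH = Σ(broken) − Σ(formed) = 4712 − 6840 = −2128 kJ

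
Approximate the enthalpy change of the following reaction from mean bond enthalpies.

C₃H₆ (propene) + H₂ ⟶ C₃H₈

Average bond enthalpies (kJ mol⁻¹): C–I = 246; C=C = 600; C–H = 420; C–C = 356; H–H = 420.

ΔH ≈ −176 kJ

Bonds broken (reactants):
  C–C: 1 × 356 = 356
  C–H: 6 × 420 = 2520
  C=C: 1 × 600 = 600
  H–H: 1 × 420 = 420
  Σ(broken) = 3896 kJ
Bonds formed (products):
  C–C: 2 × 356 = 712
  C–H: 8 × 420 = 3360
  Σ(formed) = 4072 kJ
ΔH = Σ(broken) − Σ(formed) = 3896 − 4072 = −176 kJ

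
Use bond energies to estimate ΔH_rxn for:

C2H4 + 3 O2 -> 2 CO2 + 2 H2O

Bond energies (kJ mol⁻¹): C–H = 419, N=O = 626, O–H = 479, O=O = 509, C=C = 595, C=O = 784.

Bonds broken (reactants):
  C–H: 4 × 419 = 1676
  C=C: 1 × 595 = 595
  O=O: 3 × 509 = 1527
  Σ(broken) = 3798 kJ
Bonds formed (products):
  C=O: 4 × 784 = 3136
  O–H: 4 × 479 = 1916
  Σ(formed) = 5052 kJ
ΔH = Σ(broken) − Σ(formed) = 3798 − 5052 = −1254 kJ

ΔH ≈ −1254 kJ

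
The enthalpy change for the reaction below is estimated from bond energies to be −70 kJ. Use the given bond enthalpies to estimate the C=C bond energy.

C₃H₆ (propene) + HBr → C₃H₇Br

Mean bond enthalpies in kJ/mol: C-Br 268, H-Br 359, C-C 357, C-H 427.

Let D be the C=C bond energy.
Σ(broken) = 1×357 + 6×427 + 1×D + 1×359 = 3278 + D
Σ(formed) = 1×268 + 2×357 + 7×427 = 3971
ΔH = Σ(broken) − Σ(formed) = (3278 + D) − (3971) = −693 + D
Setting this equal to −70 kJ gives D = 623 kJ/mol.

D(C=C) ≈ 623 kJ/mol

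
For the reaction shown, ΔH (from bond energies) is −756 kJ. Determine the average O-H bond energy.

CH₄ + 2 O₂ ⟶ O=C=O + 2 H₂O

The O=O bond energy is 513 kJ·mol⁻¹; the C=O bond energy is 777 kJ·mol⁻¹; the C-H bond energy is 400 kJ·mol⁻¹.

D(O-H) ≈ 457 kJ/mol

Let D be the O-H bond energy.
Σ(broken) = 4×400 + 2×513 = 2626
Σ(formed) = 2×777 + 4×D = 1554 + 4D
ΔH = Σ(broken) − Σ(formed) = (2626) − (1554 + 4D) = +1072 − 4D
Setting this equal to −756 kJ gives 4D = 1828, so D = 457 kJ/mol.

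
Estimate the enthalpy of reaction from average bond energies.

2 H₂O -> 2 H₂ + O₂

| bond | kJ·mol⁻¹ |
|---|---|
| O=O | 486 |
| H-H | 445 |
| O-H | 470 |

Bonds broken (reactants):
  O-H: 4 × 470 = 1880
  Σ(broken) = 1880 kJ
Bonds formed (products):
  H-H: 2 × 445 = 890
  O=O: 1 × 486 = 486
  Σ(formed) = 1376 kJ
ΔH = Σ(broken) − Σ(formed) = 1880 − 1376 = +504 kJ

ΔH ≈ +504 kJ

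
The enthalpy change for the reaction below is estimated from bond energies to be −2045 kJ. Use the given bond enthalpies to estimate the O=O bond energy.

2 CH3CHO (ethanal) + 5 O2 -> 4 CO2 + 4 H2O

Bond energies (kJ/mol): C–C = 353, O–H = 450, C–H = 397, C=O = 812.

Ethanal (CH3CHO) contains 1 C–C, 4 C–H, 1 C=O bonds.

Let D be the O=O bond energy.
Σ(broken) = 2×353 + 8×397 + 2×812 + 5×D = 5506 + 5D
Σ(formed) = 8×812 + 8×450 = 10096
ΔH = Σ(broken) − Σ(formed) = (5506 + 5D) − (10096) = −4590 + 5D
Setting this equal to −2045 kJ gives 5D = 2545, so D = 509 kJ/mol.

D(O=O) ≈ 509 kJ/mol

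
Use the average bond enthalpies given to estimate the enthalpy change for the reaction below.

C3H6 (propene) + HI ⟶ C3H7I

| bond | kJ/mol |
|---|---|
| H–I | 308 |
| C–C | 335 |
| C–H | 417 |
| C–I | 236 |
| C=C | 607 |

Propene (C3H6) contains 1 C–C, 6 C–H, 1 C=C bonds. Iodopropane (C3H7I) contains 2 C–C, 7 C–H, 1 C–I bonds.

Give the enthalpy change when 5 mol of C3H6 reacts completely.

Bonds broken (reactants):
  C–C: 1 × 335 = 335
  C–H: 6 × 417 = 2502
  C=C: 1 × 607 = 607
  H–I: 1 × 308 = 308
  Σ(broken) = 3752 kJ
Bonds formed (products):
  C–C: 2 × 335 = 670
  C–H: 7 × 417 = 2919
  C–I: 1 × 236 = 236
  Σ(formed) = 3825 kJ
ΔH = Σ(broken) − Σ(formed) = 3752 − 3825 = −73 kJ
For 5× the reaction as written: 5 × (−73) = −365 kJ

ΔH = −365 kJ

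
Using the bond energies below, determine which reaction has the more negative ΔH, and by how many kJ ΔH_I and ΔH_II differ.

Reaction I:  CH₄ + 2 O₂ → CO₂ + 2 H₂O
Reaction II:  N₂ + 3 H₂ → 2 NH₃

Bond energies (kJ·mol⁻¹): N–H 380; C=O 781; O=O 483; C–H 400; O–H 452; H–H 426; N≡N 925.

Reaction I, by 727 kJ

Reaction I:
  Bonds broken (reactants):
    C–H: 4 × 400 = 1600
    O=O: 2 × 483 = 966
    Σ(broken) = 2566 kJ
  Bonds formed (products):
    C=O: 2 × 781 = 1562
    O–H: 4 × 452 = 1808
    Σ(formed) = 3370 kJ
  ΔH_I = 2566 − 3370 = −804 kJ
Reaction II:
  Bonds broken (reactants):
    H–H: 3 × 426 = 1278
    N≡N: 1 × 925 = 925
    Σ(broken) = 2203 kJ
  Bonds formed (products):
    N–H: 6 × 380 = 2280
    Σ(formed) = 2280 kJ
  ΔH_II = 2203 − 2280 = −77 kJ
ΔH_I − ΔH_II = −727 kJ, so reaction I has the more negative ΔH; |ΔH_I − ΔH_II| = 727 kJ.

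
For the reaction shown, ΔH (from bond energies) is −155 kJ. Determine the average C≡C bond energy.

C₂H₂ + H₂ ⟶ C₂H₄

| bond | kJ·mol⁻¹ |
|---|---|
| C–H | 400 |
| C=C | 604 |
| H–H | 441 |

Let D be the C≡C bond energy.
Σ(broken) = 1×D + 2×400 + 1×441 = 1241 + D
Σ(formed) = 4×400 + 1×604 = 2204
ΔH = Σ(broken) − Σ(formed) = (1241 + D) − (2204) = −963 + D
Setting this equal to −155 kJ gives D = 808 kJ/mol.

D(C≡C) ≈ 808 kJ/mol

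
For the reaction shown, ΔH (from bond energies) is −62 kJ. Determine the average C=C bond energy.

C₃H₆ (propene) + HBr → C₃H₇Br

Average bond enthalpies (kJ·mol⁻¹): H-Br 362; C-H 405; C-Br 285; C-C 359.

D(C=C) ≈ 625 kJ/mol

Let D be the C=C bond energy.
Σ(broken) = 1×359 + 6×405 + 1×D + 1×362 = 3151 + D
Σ(formed) = 1×285 + 2×359 + 7×405 = 3838
ΔH = Σ(broken) − Σ(formed) = (3151 + D) − (3838) = −687 + D
Setting this equal to −62 kJ gives D = 625 kJ/mol.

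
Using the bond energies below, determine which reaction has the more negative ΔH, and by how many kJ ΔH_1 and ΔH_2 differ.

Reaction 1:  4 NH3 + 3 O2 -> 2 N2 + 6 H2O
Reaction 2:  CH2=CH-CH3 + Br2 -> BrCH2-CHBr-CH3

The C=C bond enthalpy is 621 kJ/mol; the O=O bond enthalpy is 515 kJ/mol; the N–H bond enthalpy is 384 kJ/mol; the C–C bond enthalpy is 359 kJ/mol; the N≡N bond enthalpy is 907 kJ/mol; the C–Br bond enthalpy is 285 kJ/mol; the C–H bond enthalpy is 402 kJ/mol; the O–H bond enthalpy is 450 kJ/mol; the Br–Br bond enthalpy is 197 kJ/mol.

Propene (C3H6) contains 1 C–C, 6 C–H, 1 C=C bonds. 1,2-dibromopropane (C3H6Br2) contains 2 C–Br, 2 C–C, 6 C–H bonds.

Reaction 1:
  Bonds broken (reactants):
    N–H: 12 × 384 = 4608
    O=O: 3 × 515 = 1545
    Σ(broken) = 6153 kJ
  Bonds formed (products):
    N≡N: 2 × 907 = 1814
    O–H: 12 × 450 = 5400
    Σ(formed) = 7214 kJ
  ΔH_1 = 6153 − 7214 = −1061 kJ
Reaction 2:
  Bonds broken (reactants):
    Br–Br: 1 × 197 = 197
    C–C: 1 × 359 = 359
    C–H: 6 × 402 = 2412
    C=C: 1 × 621 = 621
    Σ(broken) = 3589 kJ
  Bonds formed (products):
    C–Br: 2 × 285 = 570
    C–C: 2 × 359 = 718
    C–H: 6 × 402 = 2412
    Σ(formed) = 3700 kJ
  ΔH_2 = 3589 − 3700 = −111 kJ
ΔH_1 − ΔH_2 = −950 kJ, so reaction 1 has the more negative ΔH; |ΔH_1 − ΔH_2| = 950 kJ.

Reaction 1, by 950 kJ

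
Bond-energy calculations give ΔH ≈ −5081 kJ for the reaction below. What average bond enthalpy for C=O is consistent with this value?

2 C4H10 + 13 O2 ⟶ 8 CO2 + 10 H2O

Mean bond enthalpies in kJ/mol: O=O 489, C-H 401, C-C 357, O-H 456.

D(C=O) ≈ 780 kJ/mol

Let D be the C=O bond energy.
Σ(broken) = 6×357 + 20×401 + 13×489 = 16519
Σ(formed) = 16×D + 20×456 = 9120 + 16D
ΔH = Σ(broken) − Σ(formed) = (16519) − (9120 + 16D) = +7399 − 16D
Setting this equal to −5081 kJ gives 16D = 12480, so D = 780 kJ/mol.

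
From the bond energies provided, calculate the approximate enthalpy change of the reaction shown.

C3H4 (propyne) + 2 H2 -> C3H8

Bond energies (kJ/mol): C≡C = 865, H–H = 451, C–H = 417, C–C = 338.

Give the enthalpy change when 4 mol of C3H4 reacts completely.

Bonds broken (reactants):
  C≡C: 1 × 865 = 865
  C–C: 1 × 338 = 338
  C–H: 4 × 417 = 1668
  H–H: 2 × 451 = 902
  Σ(broken) = 3773 kJ
Bonds formed (products):
  C–C: 2 × 338 = 676
  C–H: 8 × 417 = 3336
  Σ(formed) = 4012 kJ
ΔH = Σ(broken) − Σ(formed) = 3773 − 4012 = −239 kJ
For 4× the reaction as written: 4 × (−239) = −956 kJ

ΔH = −956 kJ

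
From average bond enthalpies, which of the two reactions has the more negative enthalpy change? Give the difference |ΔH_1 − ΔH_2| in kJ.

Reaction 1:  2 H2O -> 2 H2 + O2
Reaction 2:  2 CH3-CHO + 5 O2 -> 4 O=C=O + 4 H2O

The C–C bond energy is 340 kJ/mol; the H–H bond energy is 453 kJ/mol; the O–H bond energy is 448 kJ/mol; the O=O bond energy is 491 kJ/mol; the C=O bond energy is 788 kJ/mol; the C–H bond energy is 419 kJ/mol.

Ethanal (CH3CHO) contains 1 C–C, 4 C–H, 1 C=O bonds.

Reaction 2, by 2220 kJ

Reaction 1:
  Bonds broken (reactants):
    O–H: 4 × 448 = 1792
    Σ(broken) = 1792 kJ
  Bonds formed (products):
    H–H: 2 × 453 = 906
    O=O: 1 × 491 = 491
    Σ(formed) = 1397 kJ
  ΔH_1 = 1792 − 1397 = +395 kJ
Reaction 2:
  Bonds broken (reactants):
    C–C: 2 × 340 = 680
    C–H: 8 × 419 = 3352
    C=O: 2 × 788 = 1576
    O=O: 5 × 491 = 2455
    Σ(broken) = 8063 kJ
  Bonds formed (products):
    C=O: 8 × 788 = 6304
    O–H: 8 × 448 = 3584
    Σ(formed) = 9888 kJ
  ΔH_2 = 8063 − 9888 = −1825 kJ
ΔH_1 − ΔH_2 = +2220 kJ, so reaction 2 has the more negative ΔH; |ΔH_1 − ΔH_2| = 2220 kJ.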